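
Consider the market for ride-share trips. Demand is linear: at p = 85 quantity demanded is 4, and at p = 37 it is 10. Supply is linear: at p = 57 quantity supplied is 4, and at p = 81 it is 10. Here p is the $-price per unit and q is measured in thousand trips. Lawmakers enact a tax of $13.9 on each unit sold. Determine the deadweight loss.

Demand slope = (37 − 85)/(10 − 4) = −8, so p = 117 − 8q.
Supply slope = (81 − 57)/(10 − 4) = 4, so p = 41 + 4q.
Competitive equilibrium: 117 − 8q = 41 + 4q → q* = 6.3333, p* = 66.3333.
With the tax, the buyer price exceeds the seller price by 13.9: (117 − 8q) − (41 + 4q) = 13.9 → q' = 5.175.
Δq = 6.3333 − 5.175 = 1.1583; the wedge equals the tax, 13.9.
DWL = ½ × 1.1583 × 13.9 = $8.05 thousand.

$8.05 thousand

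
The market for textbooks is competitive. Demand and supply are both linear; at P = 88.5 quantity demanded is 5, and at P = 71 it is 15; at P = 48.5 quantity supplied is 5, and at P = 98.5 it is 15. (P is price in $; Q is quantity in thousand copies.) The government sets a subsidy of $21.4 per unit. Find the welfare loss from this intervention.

$33.92 thousand

Demand slope = (71 − 88.5)/(15 − 5) = −1.75, so P = 97.25 − 1.75Q.
Supply slope = (98.5 − 48.5)/(15 − 5) = 5, so P = 23.5 + 5Q.
Competitive equilibrium: 97.25 − 1.75Q = 23.5 + 5Q → Q* = 10.9259, P* = 78.1296.
The subsidy lowers effective supply by 21.4: P = 2.1 + 5Q.
New quantity: 97.25 − 1.75Q = 2.1 + 5Q → Q' = 14.0963.
Overproduction ΔQ = 14.0963 − 10.9259 = 3.1704; wedge = subsidy = 21.4.
Deadweight loss = ½ × 3.1704 × 21.4 = $33.92 thousand.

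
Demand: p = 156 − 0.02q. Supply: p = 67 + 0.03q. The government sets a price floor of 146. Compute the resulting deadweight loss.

Competitive equilibrium: 156 − 0.02q = 67 + 0.03q → q* = 1780, p* = 120.4.
At the floor p = 146, quantity demanded = (156 − 146)/0.02 = 500.
Sellers' marginal cost at q' = 500: 67 + 0.03·500 = 82.
Δq = 1780 − 500 = 1280; wedge = 146 − 82 = 64.
Welfare loss = ½ × 1280 × 64 = 40960.

40960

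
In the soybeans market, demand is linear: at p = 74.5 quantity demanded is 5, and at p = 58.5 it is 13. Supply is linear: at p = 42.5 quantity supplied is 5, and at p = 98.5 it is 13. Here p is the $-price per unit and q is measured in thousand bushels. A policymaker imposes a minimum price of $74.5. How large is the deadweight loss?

Demand slope = (58.5 − 74.5)/(13 − 5) = −2, so p = 84.5 − 2q.
Supply slope = (98.5 − 42.5)/(13 − 5) = 7, so p = 7.5 + 7q.
Competitive equilibrium: 84.5 − 2q = 7.5 + 7q → q* = 8.5556, p* = 67.3889.
At the floor p = 74.5, quantity demanded = (84.5 − 74.5)/2 = 5.
Sellers' marginal cost at q' = 5: 7.5 + 7·5 = 42.5.
Δq = 8.5556 − 5 = 3.5556; wedge = 74.5 − 42.5 = 32.
Deadweight loss = ½ × 3.5556 × 32 = $56.89 thousand.

$56.89 thousand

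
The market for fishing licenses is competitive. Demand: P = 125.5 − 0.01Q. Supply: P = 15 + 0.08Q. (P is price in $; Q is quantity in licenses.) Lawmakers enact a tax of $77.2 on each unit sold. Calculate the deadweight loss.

$33110.22

Competitive equilibrium: 125.5 − 0.01Q = 15 + 0.08Q → Q* = 1227.7778, P* = 113.2222.
With the tax, the buyer price exceeds the seller price by 77.2: (125.5 − 0.01Q) − (15 + 0.08Q) = 77.2 → Q' = 370.
ΔQ = 1227.7778 − 370 = 857.7778; the wedge equals the tax, 77.2.
The triangle = ½ × 857.7778 × 77.2 = $33110.22.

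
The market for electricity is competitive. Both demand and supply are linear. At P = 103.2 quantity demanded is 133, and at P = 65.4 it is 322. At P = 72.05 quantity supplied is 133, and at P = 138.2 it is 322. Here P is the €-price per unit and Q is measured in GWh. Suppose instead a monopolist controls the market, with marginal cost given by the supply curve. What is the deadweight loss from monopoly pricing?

Demand slope = (65.4 − 103.2)/(322 − 133) = −0.2, so P = 129.8 − 0.2Q.
Supply slope = (138.2 − 72.05)/(322 − 133) = 0.35, so P = 25.5 + 0.35Q.
Competitive equilibrium: 129.8 − 0.2Q = 25.5 + 0.35Q → Q* = 189.6364, P* = 91.8727.
Marginal revenue: MR = 129.8 − 0.4Q. Set MR = MC: 129.8 − 0.4Q = 25.5 + 0.35Q → Q_m = 139.0667.
Price P_m = 129.8 − 0.2·139.0667 = 101.9867; MC(Q_m) = 25.5 + 0.35·139.0667 = 74.1733.
Competitive Q* = 189.6364, so ΔQ = 50.5697; wedge = 101.9867 − 74.1733 = 27.8134.
DWL = ½ × 50.5697 × 27.8134 = €703.26.

€703.26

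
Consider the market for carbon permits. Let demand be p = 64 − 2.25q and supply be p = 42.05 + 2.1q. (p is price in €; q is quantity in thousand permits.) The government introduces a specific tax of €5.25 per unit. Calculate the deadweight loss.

€3.17 thousand

Competitive equilibrium: 64 − 2.25q = 42.05 + 2.1q → q* = 5.046, p* = 52.6466.
With the tax, the buyer price exceeds the seller price by 5.25: (64 − 2.25q) − (42.05 + 2.1q) = 5.25 → q' = 3.8391.
Δq = 5.046 − 3.8391 = 1.2069; the wedge equals the tax, 5.25.
Deadweight loss = ½ × 1.2069 × 5.25 = €3.17 thousand.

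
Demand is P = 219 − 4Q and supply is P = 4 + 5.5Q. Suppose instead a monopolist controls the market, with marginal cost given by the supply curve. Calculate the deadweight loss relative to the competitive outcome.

213.59

Competitive equilibrium: 219 − 4Q = 4 + 5.5Q → Q* = 22.6316, P* = 128.4737.
Marginal revenue: MR = 219 − 8Q. Set MR = MC: 219 − 8Q = 4 + 5.5Q → Q_m = 15.9259.
Price P_m = 219 − 4·15.9259 = 155.2964; MC(Q_m) = 4 + 5.5·15.9259 = 91.5925.
Competitive Q* = 22.6316, so ΔQ = 6.7057; wedge = 155.2964 − 91.5925 = 63.7039.
DWL = ½ × 6.7057 × 63.7039 = 213.59.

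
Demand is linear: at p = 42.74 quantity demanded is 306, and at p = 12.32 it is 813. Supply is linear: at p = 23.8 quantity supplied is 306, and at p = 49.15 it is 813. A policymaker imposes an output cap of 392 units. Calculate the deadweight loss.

Demand slope = (12.32 − 42.74)/(813 − 306) = −0.06, so p = 61.1 − 0.06q.
Supply slope = (49.15 − 23.8)/(813 − 306) = 0.05, so p = 8.5 + 0.05q.
Competitive equilibrium: 61.1 − 0.06q = 8.5 + 0.05q → q* = 478.1818, p* = 32.4091.
At q = 392: demand price = 61.1 − 0.06·392 = 37.58; supply price = 8.5 + 0.05·392 = 28.1.
Δq = 478.1818 − 392 = 86.1818; wedge = 37.58 − 28.1 = 9.48.
DWL = ½ × 86.1818 × 9.48 = 408.50.

408.50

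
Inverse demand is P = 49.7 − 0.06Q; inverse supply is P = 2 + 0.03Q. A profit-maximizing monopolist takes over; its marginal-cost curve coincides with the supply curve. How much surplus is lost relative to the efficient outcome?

2022.48

Competitive equilibrium: 49.7 − 0.06Q = 2 + 0.03Q → Q* = 530, P* = 17.9.
Marginal revenue: MR = 49.7 − 0.12Q. Set MR = MC: 49.7 − 0.12Q = 2 + 0.03Q → Q_m = 318.
Price P_m = 49.7 − 0.06·318 = 30.62; MC(Q_m) = 2 + 0.03·318 = 11.54.
Competitive Q* = 530, so ΔQ = 212; wedge = 30.62 − 11.54 = 19.08.
Deadweight loss = ½ × 212 × 19.08 = 2022.48.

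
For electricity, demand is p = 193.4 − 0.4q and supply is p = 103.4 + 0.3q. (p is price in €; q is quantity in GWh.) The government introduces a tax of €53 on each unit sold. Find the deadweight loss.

Competitive equilibrium: 193.4 − 0.4q = 103.4 + 0.3q → q* = 128.5714, p* = 141.9714.
With the tax, the buyer price exceeds the seller price by 53: (193.4 − 0.4q) − (103.4 + 0.3q) = 53 → q' = 52.8571.
Δq = 128.5714 − 52.8571 = 75.7143; the wedge equals the tax, 53.
DWL = ½ × 75.7143 × 53 = €2006.43.

€2006.43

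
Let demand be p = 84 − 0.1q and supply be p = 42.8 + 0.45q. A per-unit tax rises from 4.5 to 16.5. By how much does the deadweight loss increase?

Competitive equilibrium: 84 − 0.1q = 42.8 + 0.45q → q* = 74.9091, p* = 76.5091.
For a per-unit tax t: Δq = t/0.55, so DWL = ½·t·(t/0.55) = t²/1.1.
At t = 4.5: DWL = 18.409. At t = 16.5: DWL = 247.5.
Increase = 247.5 − 18.409 = 229.09.

229.09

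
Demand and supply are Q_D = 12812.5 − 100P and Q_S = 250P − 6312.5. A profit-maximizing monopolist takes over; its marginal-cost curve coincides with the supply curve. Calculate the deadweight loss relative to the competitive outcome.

In inverse form: demand P = 128.125 − 0.01Q, supply P = 25.25 + 0.004Q.
Competitive equilibrium: 128.125 − 0.01Q = 25.25 + 0.004Q → Q* = 7348.214286, P* = 54.642857.
Marginal revenue: MR = 128.125 − 0.02Q. Set MR = MC: 128.125 − 0.02Q = 25.25 + 0.004Q → Q_m = 4286.458333.
Price P_m = 128.125 − 0.01·4286.458333 = 85.260417; MC(Q_m) = 25.25 + 0.004·4286.458333 = 42.395833.
Competitive Q* = 7348.214286, so ΔQ = 3061.755953; wedge = 85.260417 − 42.395833 = 42.864584.
Deadweight loss = ½ × 3061.755953 × 42.864584 = 65620.45.

65620.45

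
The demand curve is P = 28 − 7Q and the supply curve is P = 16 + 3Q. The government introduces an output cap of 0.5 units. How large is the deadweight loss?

Competitive equilibrium: 28 − 7Q = 16 + 3Q → Q* = 1.2, P* = 19.6.
At Q = 0.5: demand price = 28 − 7·0.5 = 24.5; supply price = 16 + 3·0.5 = 17.5.
ΔQ = 1.2 − 0.5 = 0.7; wedge = 24.5 − 17.5 = 7.
The triangle = ½ × 0.7 × 7 = 2.45.

2.45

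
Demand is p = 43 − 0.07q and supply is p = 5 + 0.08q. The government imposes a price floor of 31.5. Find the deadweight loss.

594.71

Competitive equilibrium: 43 − 0.07q = 5 + 0.08q → q* = 253.3333, p* = 25.2667.
At the floor p = 31.5, quantity demanded = (43 − 31.5)/0.07 = 164.2857.
Sellers' marginal cost at q' = 164.2857: 5 + 0.08·164.2857 = 18.1429.
Δq = 253.3333 − 164.2857 = 89.0476; wedge = 31.5 − 18.1429 = 13.3571.
The triangle = ½ × 89.0476 × 13.3571 = 594.71.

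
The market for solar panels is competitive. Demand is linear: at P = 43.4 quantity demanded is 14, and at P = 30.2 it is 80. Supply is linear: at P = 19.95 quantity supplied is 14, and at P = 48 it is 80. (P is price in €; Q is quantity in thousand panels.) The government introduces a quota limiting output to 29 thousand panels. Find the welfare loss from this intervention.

Demand slope = (30.2 − 43.4)/(80 − 14) = −0.2, so P = 46.2 − 0.2Q.
Supply slope = (48 − 19.95)/(80 − 14) = 0.425, so P = 14 + 0.425Q.
Competitive equilibrium: 46.2 − 0.2Q = 14 + 0.425Q → Q* = 51.52, P* = 35.896.
At Q = 29: demand price = 46.2 − 0.2·29 = 40.4; supply price = 14 + 0.425·29 = 26.325.
ΔQ = 51.52 − 29 = 22.52; wedge = 40.4 − 26.325 = 14.075.
The triangle = ½ × 22.52 × 14.075 = €158.48 thousand.

€158.48 thousand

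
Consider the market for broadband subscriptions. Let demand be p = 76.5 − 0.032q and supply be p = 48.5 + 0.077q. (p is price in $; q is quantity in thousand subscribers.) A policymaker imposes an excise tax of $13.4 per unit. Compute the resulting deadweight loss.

Competitive equilibrium: 76.5 − 0.032q = 48.5 + 0.077q → q* = 256.8807, p* = 68.2798.
With the tax, the buyer price exceeds the seller price by 13.4: (76.5 − 0.032q) − (48.5 + 0.077q) = 13.4 → q' = 133.945.
Δq = 256.8807 − 133.945 = 122.9357; the wedge equals the tax, 13.4.
The triangle = ½ × 122.9357 × 13.4 = $823.67 thousand.

$823.67 thousand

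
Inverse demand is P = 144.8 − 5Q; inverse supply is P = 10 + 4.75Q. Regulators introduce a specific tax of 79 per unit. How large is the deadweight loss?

320.05

Competitive equilibrium: 144.8 − 5Q = 10 + 4.75Q → Q* = 13.8256, P* = 75.6718.
With the tax, the buyer price exceeds the seller price by 79: (144.8 − 5Q) − (10 + 4.75Q) = 79 → Q' = 5.7231.
ΔQ = 13.8256 − 5.7231 = 8.1025; the wedge equals the tax, 79.
The triangle = ½ × 8.1025 × 79 = 320.05.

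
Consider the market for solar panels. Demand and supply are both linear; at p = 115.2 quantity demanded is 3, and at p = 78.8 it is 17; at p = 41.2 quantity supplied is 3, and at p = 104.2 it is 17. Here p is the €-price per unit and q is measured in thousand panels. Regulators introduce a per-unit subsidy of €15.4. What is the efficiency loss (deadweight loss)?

Demand slope = (78.8 − 115.2)/(17 − 3) = −2.6, so p = 123 − 2.6q.
Supply slope = (104.2 − 41.2)/(17 − 3) = 4.5, so p = 27.7 + 4.5q.
Competitive equilibrium: 123 − 2.6q = 27.7 + 4.5q → q* = 13.4225, p* = 88.1014.
The subsidy lowers effective supply by 15.4: p = 12.3 + 4.5q.
New quantity: 123 − 2.6q = 12.3 + 4.5q → q' = 15.5915.
Overproduction Δq = 15.5915 − 13.4225 = 2.169; wedge = subsidy = 15.4.
The triangle = ½ × 2.169 × 15.4 = €16.70 thousand.

€16.70 thousand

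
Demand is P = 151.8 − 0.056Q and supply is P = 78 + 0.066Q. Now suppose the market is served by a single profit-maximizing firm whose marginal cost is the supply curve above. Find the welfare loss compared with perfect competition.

2209.32

Competitive equilibrium: 151.8 − 0.056Q = 78 + 0.066Q → Q* = 604.918, P* = 117.9246.
Marginal revenue: MR = 151.8 − 0.112Q. Set MR = MC: 151.8 − 0.112Q = 78 + 0.066Q → Q_m = 414.6067.
Price P_m = 151.8 − 0.056·414.6067 = 128.582; MC(Q_m) = 78 + 0.066·414.6067 = 105.364.
Competitive Q* = 604.918, so ΔQ = 190.3113; wedge = 128.582 − 105.364 = 23.218.
DWL = ½ × 190.3113 × 23.218 = 2209.32.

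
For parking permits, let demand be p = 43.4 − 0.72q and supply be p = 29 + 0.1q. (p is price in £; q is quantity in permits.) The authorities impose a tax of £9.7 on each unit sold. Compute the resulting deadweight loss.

£57.37

Competitive equilibrium: 43.4 − 0.72q = 29 + 0.1q → q* = 17.561, p* = 30.7561.
With the tax, the buyer price exceeds the seller price by 9.7: (43.4 − 0.72q) − (29 + 0.1q) = 9.7 → q' = 5.7317.
Δq = 17.561 − 5.7317 = 11.8293; the wedge equals the tax, 9.7.
The triangle = ½ × 11.8293 × 9.7 = £57.37.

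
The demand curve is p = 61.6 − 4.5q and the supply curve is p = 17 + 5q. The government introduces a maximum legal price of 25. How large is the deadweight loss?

Competitive equilibrium: 61.6 − 4.5q = 17 + 5q → q* = 4.6947, p* = 40.4737.
At the ceiling p = 25, quantity supplied = (25 − 17)/5 = 1.6.
Willingness to pay at q' = 1.6: 61.6 − 4.5·1.6 = 54.4.
Δq = 4.6947 − 1.6 = 3.0947; wedge = 54.4 − 25 = 29.4.
Welfare loss = ½ × 3.0947 × 29.4 = 45.49.

45.49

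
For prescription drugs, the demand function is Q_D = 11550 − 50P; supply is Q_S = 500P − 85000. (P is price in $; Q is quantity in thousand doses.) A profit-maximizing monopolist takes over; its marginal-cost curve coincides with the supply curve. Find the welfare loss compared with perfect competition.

In inverse form: demand P = 231 − 0.02Q, supply P = 170 + 0.002Q.
Competitive equilibrium: 231 − 0.02Q = 170 + 0.002Q → Q* = 2772.72727, P* = 175.54545.
Marginal revenue: MR = 231 − 0.04Q. Set MR = MC: 231 − 0.04Q = 170 + 0.002Q → Q_m = 1452.38095.
Price P_m = 231 − 0.02·1452.38095 = 201.95238; MC(Q_m) = 170 + 0.002·1452.38095 = 172.90476.
Competitive Q* = 2772.72727, so ΔQ = 1320.34632; wedge = 201.95238 − 172.90476 = 29.04762.
Deadweight loss = ½ × 1320.34632 × 29.04762 = $19176.46 thousand.

$19176.46 thousand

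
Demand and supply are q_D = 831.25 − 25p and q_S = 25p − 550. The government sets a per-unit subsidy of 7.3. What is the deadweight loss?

333.06

In inverse form: demand p = 33.25 − 0.04q, supply p = 22 + 0.04q.
Competitive equilibrium: 33.25 − 0.04q = 22 + 0.04q → q* = 140.625, p* = 27.625.
The subsidy lowers effective supply by 7.3: p = 14.7 + 0.04q.
New quantity: 33.25 − 0.04q = 14.7 + 0.04q → q' = 231.875.
Overproduction Δq = 231.875 − 140.625 = 91.25; wedge = subsidy = 7.3.
The triangle = ½ × 91.25 × 7.3 = 333.06.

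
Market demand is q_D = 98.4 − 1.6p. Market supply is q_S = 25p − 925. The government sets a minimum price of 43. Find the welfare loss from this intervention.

17.44

In inverse form: demand p = 61.5 − 0.625q, supply p = 37 + 0.04q.
Competitive equilibrium: 61.5 − 0.625q = 37 + 0.04q → q* = 36.8421, p* = 38.4737.
At the floor p = 43, quantity demanded = (61.5 − 43)/0.625 = 29.6.
Sellers' marginal cost at q' = 29.6: 37 + 0.04·29.6 = 38.184.
Δq = 36.8421 − 29.6 = 7.2421; wedge = 43 − 38.184 = 4.816.
Welfare loss = ½ × 7.2421 × 4.816 = 17.44.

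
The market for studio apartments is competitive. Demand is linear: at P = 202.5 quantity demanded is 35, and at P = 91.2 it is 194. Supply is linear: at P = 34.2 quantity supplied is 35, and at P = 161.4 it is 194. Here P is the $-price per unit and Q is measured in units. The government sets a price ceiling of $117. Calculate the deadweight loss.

Demand slope = (91.2 − 202.5)/(194 − 35) = −0.7, so P = 227 − 0.7Q.
Supply slope = (161.4 − 34.2)/(194 − 35) = 0.8, so P = 6.2 + 0.8Q.
Competitive equilibrium: 227 − 0.7Q = 6.2 + 0.8Q → Q* = 147.2, P* = 123.96.
At the ceiling P = 117, quantity supplied = (117 − 6.2)/0.8 = 138.5.
Willingness to pay at Q' = 138.5: 227 − 0.7·138.5 = 130.05.
ΔQ = 147.2 − 138.5 = 8.7; wedge = 130.05 − 117 = 13.05.
Welfare loss = ½ × 8.7 × 13.05 = $56.77.

$56.77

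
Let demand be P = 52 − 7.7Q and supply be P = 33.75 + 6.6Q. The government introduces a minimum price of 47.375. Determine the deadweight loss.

3.26

Competitive equilibrium: 52 − 7.7Q = 33.75 + 6.6Q → Q* = 1.2762, P* = 42.1731.
At the floor P = 47.375, quantity demanded = (52 − 47.375)/7.7 = 0.6006.
Sellers' marginal cost at Q' = 0.6006: 33.75 + 6.6·0.6006 = 37.714.
ΔQ = 1.2762 − 0.6006 = 0.6756; wedge = 47.375 − 37.714 = 9.661.
DWL = ½ × 0.6756 × 9.661 = 3.26.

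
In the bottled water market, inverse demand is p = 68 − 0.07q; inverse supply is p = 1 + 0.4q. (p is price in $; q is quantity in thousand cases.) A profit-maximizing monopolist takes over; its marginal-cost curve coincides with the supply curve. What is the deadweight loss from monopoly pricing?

Competitive equilibrium: 68 − 0.07q = 1 + 0.4q → q* = 142.5532, p* = 58.0213.
Marginal revenue: MR = 68 − 0.14q. Set MR = MC: 68 − 0.14q = 1 + 0.4q → q_m = 124.0741.
Price p_m = 68 − 0.07·124.0741 = 59.3148; MC(q_m) = 1 + 0.4·124.0741 = 50.6296.
Competitive q* = 142.5532, so Δq = 18.4791; wedge = 59.3148 − 50.6296 = 8.6852.
Welfare loss = ½ × 18.4791 × 8.6852 = $80.25 thousand.

$80.25 thousand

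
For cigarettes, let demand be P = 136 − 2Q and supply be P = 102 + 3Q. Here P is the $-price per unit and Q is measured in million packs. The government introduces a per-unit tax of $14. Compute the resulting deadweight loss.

$19.60 million

Competitive equilibrium: 136 − 2Q = 102 + 3Q → Q* = 6.8, P* = 122.4.
With the tax, the buyer price exceeds the seller price by 14: (136 − 2Q) − (102 + 3Q) = 14 → Q' = 4.
ΔQ = 6.8 − 4 = 2.8; the wedge equals the tax, 14.
DWL = ½ × 2.8 × 14 = $19.60 million.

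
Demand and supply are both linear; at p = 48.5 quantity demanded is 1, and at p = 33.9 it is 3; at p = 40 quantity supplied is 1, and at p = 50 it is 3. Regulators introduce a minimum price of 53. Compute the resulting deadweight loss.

10.51

Demand slope = (33.9 − 48.5)/(3 − 1) = −7.3, so p = 55.8 − 7.3q.
Supply slope = (50 − 40)/(3 − 1) = 5, so p = 35 + 5q.
Competitive equilibrium: 55.8 − 7.3q = 35 + 5q → q* = 1.6911, p* = 43.4553.
At the floor p = 53, quantity demanded = (55.8 − 53)/7.3 = 0.3836.
Sellers' marginal cost at q' = 0.3836: 35 + 5·0.3836 = 36.918.
Δq = 1.6911 − 0.3836 = 1.3075; wedge = 53 − 36.918 = 16.082.
DWL = ½ × 1.3075 × 16.082 = 10.51.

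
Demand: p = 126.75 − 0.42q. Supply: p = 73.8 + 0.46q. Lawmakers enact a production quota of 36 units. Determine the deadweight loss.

257.05

Competitive equilibrium: 126.75 − 0.42q = 73.8 + 0.46q → q* = 60.1705, p* = 101.4784.
At q = 36: demand price = 126.75 − 0.42·36 = 111.63; supply price = 73.8 + 0.46·36 = 90.36.
Δq = 60.1705 − 36 = 24.1705; wedge = 111.63 − 90.36 = 21.27.
DWL = ½ × 24.1705 × 21.27 = 257.05.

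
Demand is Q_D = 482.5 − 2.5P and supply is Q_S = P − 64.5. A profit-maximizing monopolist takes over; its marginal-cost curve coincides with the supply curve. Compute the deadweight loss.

In inverse form: demand P = 193 − 0.4Q, supply P = 64.5 + Q.
Competitive equilibrium: 193 − 0.4Q = 64.5 + Q → Q* = 91.7857, P* = 156.2857.
Marginal revenue: MR = 193 − 0.8Q. Set MR = MC: 193 − 0.8Q = 64.5 + Q → Q_m = 71.3889.
Price P_m = 193 − 0.4·71.3889 = 164.4444; MC(Q_m) = 64.5 + 1·71.3889 = 135.8889.
Competitive Q* = 91.7857, so ΔQ = 20.3968; wedge = 164.4444 − 135.8889 = 28.5555.
Deadweight loss = ½ × 20.3968 × 28.5555 = 291.22.

291.22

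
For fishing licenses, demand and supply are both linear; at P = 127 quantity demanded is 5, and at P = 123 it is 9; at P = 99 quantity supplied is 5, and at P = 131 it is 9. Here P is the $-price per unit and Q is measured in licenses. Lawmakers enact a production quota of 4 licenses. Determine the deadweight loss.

Demand slope = (123 − 127)/(9 − 5) = −1, so P = 132 − Q.
Supply slope = (131 − 99)/(9 − 5) = 8, so P = 59 + 8Q.
Competitive equilibrium: 132 − Q = 59 + 8Q → Q* = 8.1111, P* = 123.8889.
At Q = 4: demand price = 132 − 1·4 = 128; supply price = 59 + 8·4 = 91.
ΔQ = 8.1111 − 4 = 4.1111; wedge = 128 − 91 = 37.
Deadweight loss = ½ × 4.1111 × 37 = $76.06.

$76.06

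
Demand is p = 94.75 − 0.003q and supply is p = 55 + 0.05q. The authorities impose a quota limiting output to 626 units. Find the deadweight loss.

407.464

Competitive equilibrium: 94.75 − 0.003q = 55 + 0.05q → q* = 750, p* = 92.5.
At q = 626: demand price = 94.75 − 0.003·626 = 92.872; supply price = 55 + 0.05·626 = 86.3.
Δq = 750 − 626 = 124; wedge = 92.872 − 86.3 = 6.572.
Deadweight loss = ½ × 124 × 6.572 = 407.464.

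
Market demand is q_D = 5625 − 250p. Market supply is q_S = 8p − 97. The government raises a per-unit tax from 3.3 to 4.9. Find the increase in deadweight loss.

In inverse form: demand p = 22.5 − 0.004q, supply p = 12.125 + 0.125q.
Competitive equilibrium: 22.5 − 0.004q = 12.125 + 0.125q → q* = 80.4264, p* = 22.1783.
For a per-unit tax t: Δq = t/0.129, so DWL = ½·t·(t/0.129) = t²/0.258.
At t = 3.3: DWL = 42.209. At t = 4.9: DWL = 93.062.
Increase = 93.062 − 42.209 = 50.85.

50.85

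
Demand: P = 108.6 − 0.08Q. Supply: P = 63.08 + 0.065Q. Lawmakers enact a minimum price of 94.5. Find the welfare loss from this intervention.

1374.31

Competitive equilibrium: 108.6 − 0.08Q = 63.08 + 0.065Q → Q* = 313.931, P* = 83.4855.
At the floor P = 94.5, quantity demanded = (108.6 − 94.5)/0.08 = 176.25.
Sellers' marginal cost at Q' = 176.25: 63.08 + 0.065·176.25 = 74.5363.
ΔQ = 313.931 − 176.25 = 137.681; wedge = 94.5 − 74.5363 = 19.9637.
DWL = ½ × 137.681 × 19.9637 = 1374.31.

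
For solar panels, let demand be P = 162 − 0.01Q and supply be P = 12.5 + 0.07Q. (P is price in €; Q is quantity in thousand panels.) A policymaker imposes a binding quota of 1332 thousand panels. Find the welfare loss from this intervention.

Competitive equilibrium: 162 − 0.01Q = 12.5 + 0.07Q → Q* = 1868.75, P* = 143.3125.
At Q = 1332: demand price = 162 − 0.01·1332 = 148.68; supply price = 12.5 + 0.07·1332 = 105.74.
ΔQ = 1868.75 − 1332 = 536.75; wedge = 148.68 − 105.74 = 42.94.
DWL = ½ × 536.75 × 42.94 = €11524.02 thousand.

€11524.02 thousand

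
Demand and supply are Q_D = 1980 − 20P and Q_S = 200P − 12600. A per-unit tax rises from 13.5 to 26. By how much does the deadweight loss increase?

In inverse form: demand P = 99 − 0.05Q, supply P = 63 + 0.005Q.
Competitive equilibrium: 99 − 0.05Q = 63 + 0.005Q → Q* = 654.5455, P* = 66.2727.
For a per-unit tax t: ΔQ = t/0.055, so DWL = ½·t·(t/0.055) = t²/0.11.
At t = 13.5: DWL = 1656.818. At t = 26: DWL = 6145.455.
Increase = 6145.455 − 1656.818 = 4488.64.

4488.64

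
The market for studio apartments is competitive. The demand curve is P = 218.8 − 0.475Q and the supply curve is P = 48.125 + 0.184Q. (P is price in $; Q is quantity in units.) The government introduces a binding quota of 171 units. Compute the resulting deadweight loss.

Competitive equilibrium: 218.8 − 0.475Q = 48.125 + 0.184Q → Q* = 258.9909, P* = 95.7793.
At Q = 171: demand price = 218.8 − 0.475·171 = 137.575; supply price = 48.125 + 0.184·171 = 79.589.
ΔQ = 258.9909 − 171 = 87.9909; wedge = 137.575 − 79.589 = 57.986.
Deadweight loss = ½ × 87.9909 × 57.986 = $2551.12.

$2551.12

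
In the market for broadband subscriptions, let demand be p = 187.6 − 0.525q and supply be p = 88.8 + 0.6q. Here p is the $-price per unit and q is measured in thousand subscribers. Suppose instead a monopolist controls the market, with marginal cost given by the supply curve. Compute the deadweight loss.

$439.22 thousand

Competitive equilibrium: 187.6 − 0.525q = 88.8 + 0.6q → q* = 87.8222, p* = 141.4933.
Marginal revenue: MR = 187.6 − 1.05q. Set MR = MC: 187.6 − 1.05q = 88.8 + 0.6q → q_m = 59.8788.
Price p_m = 187.6 − 0.525·59.8788 = 156.1636; MC(q_m) = 88.8 + 0.6·59.8788 = 124.7273.
Competitive q* = 87.8222, so Δq = 27.9434; wedge = 156.1636 − 124.7273 = 31.4363.
The triangle = ½ × 27.9434 × 31.4363 = $439.22 thousand.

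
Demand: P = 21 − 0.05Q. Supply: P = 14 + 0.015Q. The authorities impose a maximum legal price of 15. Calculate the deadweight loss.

54.70

Competitive equilibrium: 21 − 0.05Q = 14 + 0.015Q → Q* = 107.6923, P* = 15.6154.
At the ceiling P = 15, quantity supplied = (15 − 14)/0.015 = 66.6667.
Willingness to pay at Q' = 66.6667: 21 − 0.05·66.6667 = 17.6667.
ΔQ = 107.6923 − 66.6667 = 41.0256; wedge = 17.6667 − 15 = 2.6667.
Deadweight loss = ½ × 41.0256 × 2.6667 = 54.70.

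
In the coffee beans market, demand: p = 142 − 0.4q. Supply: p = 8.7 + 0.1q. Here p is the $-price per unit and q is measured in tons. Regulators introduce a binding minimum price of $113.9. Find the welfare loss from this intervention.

$9638.33

Competitive equilibrium: 142 − 0.4q = 8.7 + 0.1q → q* = 266.6, p* = 35.36.
At the floor p = 113.9, quantity demanded = (142 − 113.9)/0.4 = 70.25.
Sellers' marginal cost at q' = 70.25: 8.7 + 0.1·70.25 = 15.725.
Δq = 266.6 − 70.25 = 196.35; wedge = 113.9 − 15.725 = 98.175.
Welfare loss = ½ × 196.35 × 98.175 = $9638.33.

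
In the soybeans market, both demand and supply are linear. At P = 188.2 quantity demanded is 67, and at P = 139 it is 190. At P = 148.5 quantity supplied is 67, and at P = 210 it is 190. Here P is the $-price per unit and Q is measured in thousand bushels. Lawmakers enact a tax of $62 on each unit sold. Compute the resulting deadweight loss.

$2135.56 thousand

Demand slope = (139 − 188.2)/(190 − 67) = −0.4, so P = 215 − 0.4Q.
Supply slope = (210 − 148.5)/(190 − 67) = 0.5, so P = 115 + 0.5Q.
Competitive equilibrium: 215 − 0.4Q = 115 + 0.5Q → Q* = 111.1111, P* = 170.5556.
With the tax, the buyer price exceeds the seller price by 62: (215 − 0.4Q) − (115 + 0.5Q) = 62 → Q' = 42.2222.
ΔQ = 111.1111 − 42.2222 = 68.8889; the wedge equals the tax, 62.
Welfare loss = ½ × 68.8889 × 62 = $2135.56 thousand.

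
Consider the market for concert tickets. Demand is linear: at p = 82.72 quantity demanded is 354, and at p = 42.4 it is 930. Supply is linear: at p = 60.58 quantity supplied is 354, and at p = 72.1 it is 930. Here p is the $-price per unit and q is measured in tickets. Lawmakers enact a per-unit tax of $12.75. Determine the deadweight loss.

$903.125

Demand slope = (42.4 − 82.72)/(930 − 354) = −0.07, so p = 107.5 − 0.07q.
Supply slope = (72.1 − 60.58)/(930 − 354) = 0.02, so p = 53.5 + 0.02q.
Competitive equilibrium: 107.5 − 0.07q = 53.5 + 0.02q → q* = 600, p* = 65.5.
With the tax, the buyer price exceeds the seller price by 12.75: (107.5 − 0.07q) − (53.5 + 0.02q) = 12.75 → q' = 458.3333.
Δq = 600 − 458.3333 = 141.6667; the wedge equals the tax, 12.75.
Welfare loss = ½ × 141.6667 × 12.75 = $903.125.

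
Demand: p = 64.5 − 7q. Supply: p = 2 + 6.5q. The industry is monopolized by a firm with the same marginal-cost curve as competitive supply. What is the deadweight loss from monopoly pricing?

Competitive equilibrium: 64.5 − 7q = 2 + 6.5q → q* = 4.6296, p* = 32.0926.
Marginal revenue: MR = 64.5 − 14q. Set MR = MC: 64.5 − 14q = 2 + 6.5q → q_m = 3.0488.
Price p_m = 64.5 − 7·3.0488 = 43.1584; MC(q_m) = 2 + 6.5·3.0488 = 21.8172.
Competitive q* = 4.6296, so Δq = 1.5808; wedge = 43.1584 − 21.8172 = 21.3412.
Welfare loss = ½ × 1.5808 × 21.3412 = 16.87.

16.87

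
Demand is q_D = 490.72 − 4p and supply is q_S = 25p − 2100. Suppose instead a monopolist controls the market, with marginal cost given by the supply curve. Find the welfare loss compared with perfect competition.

In inverse form: demand p = 122.68 − 0.25q, supply p = 84 + 0.04q.
Competitive equilibrium: 122.68 − 0.25q = 84 + 0.04q → q* = 133.3793, p* = 89.3352.
Marginal revenue: MR = 122.68 − 0.5q. Set MR = MC: 122.68 − 0.5q = 84 + 0.04q → q_m = 71.6296.
Price p_m = 122.68 − 0.25·71.6296 = 104.7726; MC(q_m) = 84 + 0.04·71.6296 = 86.8652.
Competitive q* = 133.3793, so Δq = 61.7497; wedge = 104.7726 − 86.8652 = 17.9074.
The triangle = ½ × 61.7497 × 17.9074 = 552.89.

552.89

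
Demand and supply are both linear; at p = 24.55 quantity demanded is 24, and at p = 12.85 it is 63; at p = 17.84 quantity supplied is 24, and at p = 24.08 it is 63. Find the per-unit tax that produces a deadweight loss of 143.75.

11.5

Demand slope = (12.85 − 24.55)/(63 − 24) = −0.3, so p = 31.75 − 0.3q.
Supply slope = (24.08 − 17.84)/(63 − 24) = 0.16, so p = 14 + 0.16q.
Competitive equilibrium: 31.75 − 0.3q = 14 + 0.16q → q* = 38.587, p* = 20.1739.
A tax t gives Δq = t/0.46 and wedge t, so DWL = t²/0.92.
t²/0.92 = 143.75 → t² = 132.25 → t = 11.5.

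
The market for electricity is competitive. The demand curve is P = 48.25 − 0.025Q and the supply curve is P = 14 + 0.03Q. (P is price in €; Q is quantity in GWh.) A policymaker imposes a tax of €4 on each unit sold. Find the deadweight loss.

Competitive equilibrium: 48.25 − 0.025Q = 14 + 0.03Q → Q* = 622.7273, P* = 32.6818.
With the tax, the buyer price exceeds the seller price by 4: (48.25 − 0.025Q) − (14 + 0.03Q) = 4 → Q' = 550.
ΔQ = 622.7273 − 550 = 72.7273; the wedge equals the tax, 4.
Welfare loss = ½ × 72.7273 × 4 = €145.45.

€145.45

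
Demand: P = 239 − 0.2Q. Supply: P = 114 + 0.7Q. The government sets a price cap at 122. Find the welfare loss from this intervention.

7310.76

Competitive equilibrium: 239 − 0.2Q = 114 + 0.7Q → Q* = 138.8889, P* = 211.2222.
At the ceiling P = 122, quantity supplied = (122 − 114)/0.7 = 11.4286.
Willingness to pay at Q' = 11.4286: 239 − 0.2·11.4286 = 236.7143.
ΔQ = 138.8889 − 11.4286 = 127.4603; wedge = 236.7143 − 122 = 114.7143.
Deadweight loss = ½ × 127.4603 × 114.7143 = 7310.76.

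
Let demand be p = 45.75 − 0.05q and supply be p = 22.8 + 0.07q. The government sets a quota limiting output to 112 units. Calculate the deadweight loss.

Competitive equilibrium: 45.75 − 0.05q = 22.8 + 0.07q → q* = 191.25, p* = 36.1875.
At q = 112: demand price = 45.75 − 0.05·112 = 40.15; supply price = 22.8 + 0.07·112 = 30.64.
Δq = 191.25 − 112 = 79.25; wedge = 40.15 − 30.64 = 9.51.
The triangle = ½ × 79.25 × 9.51 = 376.83.

376.83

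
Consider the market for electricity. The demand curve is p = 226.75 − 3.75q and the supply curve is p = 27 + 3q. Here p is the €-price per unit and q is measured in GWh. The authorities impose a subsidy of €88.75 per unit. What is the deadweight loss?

€583.45

Competitive equilibrium: 226.75 − 3.75q = 27 + 3q → q* = 29.5926, p* = 115.7778.
The subsidy lowers effective supply by 88.75: p = 3q − 61.75.
New quantity: 226.75 − 3.75q = 3q − 61.75 → q' = 42.7407.
Overproduction Δq = 42.7407 − 29.5926 = 13.1481; wedge = subsidy = 88.75.
The triangle = ½ × 13.1481 × 88.75 = €583.45.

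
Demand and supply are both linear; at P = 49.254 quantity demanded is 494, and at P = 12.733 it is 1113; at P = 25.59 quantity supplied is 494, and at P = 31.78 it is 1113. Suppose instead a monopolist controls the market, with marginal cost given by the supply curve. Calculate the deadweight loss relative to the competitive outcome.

5134.63

Demand slope = (12.733 − 49.254)/(1113 − 494) = −0.059, so P = 78.4 − 0.059Q.
Supply slope = (31.78 − 25.59)/(1113 − 494) = 0.01, so P = 20.65 + 0.01Q.
Competitive equilibrium: 78.4 − 0.059Q = 20.65 + 0.01Q → Q* = 836.95652, P* = 29.01957.
Marginal revenue: MR = 78.4 − 0.118Q. Set MR = MC: 78.4 − 0.118Q = 20.65 + 0.01Q → Q_m = 451.17188.
Price P_m = 78.4 − 0.059·451.17188 = 51.78086; MC(Q_m) = 20.65 + 0.01·451.17188 = 25.16172.
Competitive Q* = 836.95652, so ΔQ = 385.78464; wedge = 51.78086 − 25.16172 = 26.61914.
DWL = ½ × 385.78464 × 26.61914 = 5134.63.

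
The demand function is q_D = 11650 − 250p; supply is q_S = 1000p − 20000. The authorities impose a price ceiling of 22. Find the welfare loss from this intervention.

27556

In inverse form: demand p = 46.6 − 0.004q, supply p = 20 + 0.001q.
Competitive equilibrium: 46.6 − 0.004q = 20 + 0.001q → q* = 5320, p* = 25.32.
At the ceiling p = 22, quantity supplied = (22 − 20)/0.001 = 2000.
Willingness to pay at q' = 2000: 46.6 − 0.004·2000 = 38.6.
Δq = 5320 − 2000 = 3320; wedge = 38.6 − 22 = 16.6.
Welfare loss = ½ × 3320 × 16.6 = 27556.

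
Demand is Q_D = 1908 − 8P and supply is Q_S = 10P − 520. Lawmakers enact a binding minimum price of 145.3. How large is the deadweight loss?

In inverse form: demand P = 238.5 − 0.125Q, supply P = 52 + 0.1Q.
Competitive equilibrium: 238.5 − 0.125Q = 52 + 0.1Q → Q* = 828.8889, P* = 134.8889.
At the floor P = 145.3, quantity demanded = (238.5 − 145.3)/0.125 = 745.6.
Sellers' marginal cost at Q' = 745.6: 52 + 0.1·745.6 = 126.56.
ΔQ = 828.8889 − 745.6 = 83.2889; wedge = 145.3 − 126.56 = 18.74.
The triangle = ½ × 83.2889 × 18.74 = 780.42.

780.42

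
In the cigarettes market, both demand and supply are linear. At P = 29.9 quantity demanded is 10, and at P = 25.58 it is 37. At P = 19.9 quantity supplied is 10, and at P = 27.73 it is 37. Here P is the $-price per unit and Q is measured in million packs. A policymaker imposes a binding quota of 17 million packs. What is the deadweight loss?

$52.14 million

Demand slope = (25.58 − 29.9)/(37 − 10) = −0.16, so P = 31.5 − 0.16Q.
Supply slope = (27.73 − 19.9)/(37 − 10) = 0.29, so P = 17 + 0.29Q.
Competitive equilibrium: 31.5 − 0.16Q = 17 + 0.29Q → Q* = 32.2222, P* = 26.3444.
At Q = 17: demand price = 31.5 − 0.16·17 = 28.78; supply price = 17 + 0.29·17 = 21.93.
ΔQ = 32.2222 − 17 = 15.2222; wedge = 28.78 − 21.93 = 6.85.
DWL = ½ × 15.2222 × 6.85 = $52.14 million.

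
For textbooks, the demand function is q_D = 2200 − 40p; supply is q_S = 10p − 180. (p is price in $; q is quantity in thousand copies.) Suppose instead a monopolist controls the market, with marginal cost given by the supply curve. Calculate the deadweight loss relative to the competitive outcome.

In inverse form: demand p = 55 − 0.025q, supply p = 18 + 0.1q.
Competitive equilibrium: 55 − 0.025q = 18 + 0.1q → q* = 296, p* = 47.6.
Marginal revenue: MR = 55 − 0.05q. Set MR = MC: 55 − 0.05q = 18 + 0.1q → q_m = 246.6667.
Price p_m = 55 − 0.025·246.6667 = 48.8333; MC(q_m) = 18 + 0.1·246.6667 = 42.6667.
Competitive q* = 296, so Δq = 49.3333; wedge = 48.8333 − 42.6667 = 6.1666.
Deadweight loss = ½ × 49.3333 × 6.1666 = $152.11 thousand.

$152.11 thousand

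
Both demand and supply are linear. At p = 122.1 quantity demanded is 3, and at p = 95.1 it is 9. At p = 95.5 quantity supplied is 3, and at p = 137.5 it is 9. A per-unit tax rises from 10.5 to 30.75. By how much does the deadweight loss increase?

36.32

Demand slope = (95.1 − 122.1)/(9 − 3) = −4.5, so p = 135.6 − 4.5q.
Supply slope = (137.5 − 95.5)/(9 − 3) = 7, so p = 74.5 + 7q.
Competitive equilibrium: 135.6 − 4.5q = 74.5 + 7q → q* = 5.313, p* = 111.6913.
For a per-unit tax t: Δq = t/11.5, so DWL = ½·t·(t/11.5) = t²/23.
At t = 10.5: DWL = 4.793. At t = 30.75: DWL = 41.111.
Increase = 41.111 − 4.793 = 36.32.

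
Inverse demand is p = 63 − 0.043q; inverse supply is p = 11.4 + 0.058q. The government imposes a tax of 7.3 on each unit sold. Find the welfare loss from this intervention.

Competitive equilibrium: 63 − 0.043q = 11.4 + 0.058q → q* = 510.8911, p* = 41.0317.
With the tax, the buyer price exceeds the seller price by 7.3: (63 − 0.043q) − (11.4 + 0.058q) = 7.3 → q' = 438.6139.
Δq = 510.8911 − 438.6139 = 72.2772; the wedge equals the tax, 7.3.
Welfare loss = ½ × 72.2772 × 7.3 = 263.81.

263.81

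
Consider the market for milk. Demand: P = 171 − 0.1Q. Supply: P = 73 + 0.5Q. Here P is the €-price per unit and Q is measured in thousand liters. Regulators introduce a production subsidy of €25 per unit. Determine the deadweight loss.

€520.83 thousand

Competitive equilibrium: 171 − 0.1Q = 73 + 0.5Q → Q* = 163.3333, P* = 154.6667.
The subsidy lowers effective supply by 25: P = 48 + 0.5Q.
New quantity: 171 − 0.1Q = 48 + 0.5Q → Q' = 205.
Overproduction ΔQ = 205 − 163.3333 = 41.6667; wedge = subsidy = 25.
Welfare loss = ½ × 41.6667 × 25 = €520.83 thousand.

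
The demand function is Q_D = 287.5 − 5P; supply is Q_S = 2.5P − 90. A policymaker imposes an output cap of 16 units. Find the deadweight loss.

118.01

In inverse form: demand P = 57.5 − 0.2Q, supply P = 36 + 0.4Q.
Competitive equilibrium: 57.5 − 0.2Q = 36 + 0.4Q → Q* = 35.8333, P* = 50.3333.
At Q = 16: demand price = 57.5 − 0.2·16 = 54.3; supply price = 36 + 0.4·16 = 42.4.
ΔQ = 35.8333 − 16 = 19.8333; wedge = 54.3 − 42.4 = 11.9.
Deadweight loss = ½ × 19.8333 × 11.9 = 118.01.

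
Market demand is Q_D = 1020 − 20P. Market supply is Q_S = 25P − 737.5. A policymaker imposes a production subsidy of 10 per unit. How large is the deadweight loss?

In inverse form: demand P = 51 − 0.05Q, supply P = 29.5 + 0.04Q.
Competitive equilibrium: 51 − 0.05Q = 29.5 + 0.04Q → Q* = 238.8889, P* = 39.0556.
The subsidy lowers effective supply by 10: P = 19.5 + 0.04Q.
New quantity: 51 − 0.05Q = 19.5 + 0.04Q → Q' = 350.
Overproduction ΔQ = 350 − 238.8889 = 111.1111; wedge = subsidy = 10.
DWL = ½ × 111.1111 × 10 = 555.56.

555.56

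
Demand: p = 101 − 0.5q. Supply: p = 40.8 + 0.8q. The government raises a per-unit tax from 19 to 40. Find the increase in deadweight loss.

476.54

Competitive equilibrium: 101 − 0.5q = 40.8 + 0.8q → q* = 46.3077, p* = 77.8462.
For a per-unit tax t: Δq = t/1.3, so DWL = ½·t·(t/1.3) = t²/2.6.
At t = 19: DWL = 138.846. At t = 40: DWL = 615.385.
Increase = 615.385 − 138.846 = 476.54.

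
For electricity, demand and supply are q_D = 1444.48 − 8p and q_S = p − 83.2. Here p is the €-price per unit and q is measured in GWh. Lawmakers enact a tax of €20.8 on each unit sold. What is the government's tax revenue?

In inverse form: demand p = 180.56 − 0.125q, supply p = 83.2 + q.
Competitive equilibrium: 180.56 − 0.125q = 83.2 + q → q* = 86.5422, p* = 169.7422.
With the tax, the buyer price exceeds the seller price by 20.8: (180.56 − 0.125q) − (83.2 + q) = 20.8 → q' = 68.0533.
Tax revenue = 20.8 × 68.0533 = €1415.51.

€1415.51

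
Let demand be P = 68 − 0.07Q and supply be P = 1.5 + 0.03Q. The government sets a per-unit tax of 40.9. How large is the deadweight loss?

8364.05

Competitive equilibrium: 68 − 0.07Q = 1.5 + 0.03Q → Q* = 665, P* = 21.45.
With the tax, the buyer price exceeds the seller price by 40.9: (68 − 0.07Q) − (1.5 + 0.03Q) = 40.9 → Q' = 256.
ΔQ = 665 − 256 = 409; the wedge equals the tax, 40.9.
Deadweight loss = ½ × 409 × 40.9 = 8364.05.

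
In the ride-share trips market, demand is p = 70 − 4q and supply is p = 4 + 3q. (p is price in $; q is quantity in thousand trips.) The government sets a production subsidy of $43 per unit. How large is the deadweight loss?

$132.07 thousand

Competitive equilibrium: 70 − 4q = 4 + 3q → q* = 9.4286, p* = 32.2857.
The subsidy lowers effective supply by 43: p = 3q − 39.
New quantity: 70 − 4q = 3q − 39 → q' = 15.5714.
Overproduction Δq = 15.5714 − 9.4286 = 6.1428; wedge = subsidy = 43.
Welfare loss = ½ × 6.1428 × 43 = $132.07 thousand.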